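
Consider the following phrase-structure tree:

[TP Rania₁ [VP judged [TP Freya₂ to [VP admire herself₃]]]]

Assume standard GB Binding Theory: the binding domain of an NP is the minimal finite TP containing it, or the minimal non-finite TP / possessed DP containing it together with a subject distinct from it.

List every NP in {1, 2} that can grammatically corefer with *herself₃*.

*herself* is an anaphor, so Principle A applies: it must be bound in its binding domain.
Binding domain of *herself₃*: the embedded TP, whose subject is Freya₂.
*Rania₁* c-commands the anaphor but is outside its binding domain → cannot satisfy Principle A.
*Freya₂* c-commands the anaphor within its binding domain → licit binder.

{2}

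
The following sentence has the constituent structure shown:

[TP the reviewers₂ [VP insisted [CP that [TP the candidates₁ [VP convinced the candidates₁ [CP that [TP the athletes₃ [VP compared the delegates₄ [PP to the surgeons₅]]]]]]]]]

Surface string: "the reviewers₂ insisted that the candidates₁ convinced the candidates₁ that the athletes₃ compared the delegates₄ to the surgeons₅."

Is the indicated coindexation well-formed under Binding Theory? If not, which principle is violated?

The two coindexed NPs are *the candidates₁* (the higher occurrence) and *the candidates₁* (the lower occurrence).
*the candidates₁* (the lower occurrence) is an R-expression. Principle C requires it to be free everywhere.
*the candidates₁* (the higher occurrence) c-commands it and carries the same index.
The R-expression is bound → Principle C violation.

Principle C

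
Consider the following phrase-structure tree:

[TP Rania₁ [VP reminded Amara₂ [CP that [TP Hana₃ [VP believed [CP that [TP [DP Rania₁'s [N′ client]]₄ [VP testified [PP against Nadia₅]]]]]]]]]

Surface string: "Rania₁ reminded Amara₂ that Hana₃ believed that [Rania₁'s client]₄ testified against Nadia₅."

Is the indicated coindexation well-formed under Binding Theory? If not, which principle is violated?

Principle C

The two coindexed NPs are *Rania₁* (the higher occurrence) and *Rania₁* (the lower occurrence).
*Rania₁* (the lower occurrence) is an R-expression. Principle C requires it to be free everywhere.
*Rania₁* (the higher occurrence) c-commands it and carries the same index.
The R-expression is bound → Principle C violation.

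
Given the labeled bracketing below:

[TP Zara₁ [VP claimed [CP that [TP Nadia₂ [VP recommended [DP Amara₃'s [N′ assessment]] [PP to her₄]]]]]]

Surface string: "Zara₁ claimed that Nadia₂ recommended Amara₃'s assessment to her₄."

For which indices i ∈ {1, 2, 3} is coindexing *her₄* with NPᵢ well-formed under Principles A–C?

{1, 3}

*her* is a pronoun, so Principle B applies: it must be free in its binding domain.
Binding domain of *her₄*: the embedded TP, whose subject is Nadia₂.
*Zara₁* c-commands the pronoun but from outside its binding domain, and is not c-commanded by it → coindexation permitted.
*Nadia₂* c-commands the pronoun within its binding domain → coindexation would violate Principle B.
*Amara₃* and the pronoun do not c-command one another → neither Principle B nor Principle C is at stake; coindexation permitted.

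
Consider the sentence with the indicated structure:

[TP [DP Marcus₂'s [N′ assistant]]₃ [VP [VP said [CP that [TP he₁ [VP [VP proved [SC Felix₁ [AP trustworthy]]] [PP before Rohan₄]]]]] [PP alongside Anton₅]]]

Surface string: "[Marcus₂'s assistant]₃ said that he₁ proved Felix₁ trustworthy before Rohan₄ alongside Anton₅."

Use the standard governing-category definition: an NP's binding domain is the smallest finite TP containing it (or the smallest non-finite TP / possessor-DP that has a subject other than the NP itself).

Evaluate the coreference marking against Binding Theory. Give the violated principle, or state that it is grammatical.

The two coindexed NPs are *he₁* and *Felix₁*.
*Felix₁* is an R-expression. Principle C requires it to be free everywhere.
*he₁* c-commands it and carries the same index.
The R-expression is bound → Principle C violation.

Principle C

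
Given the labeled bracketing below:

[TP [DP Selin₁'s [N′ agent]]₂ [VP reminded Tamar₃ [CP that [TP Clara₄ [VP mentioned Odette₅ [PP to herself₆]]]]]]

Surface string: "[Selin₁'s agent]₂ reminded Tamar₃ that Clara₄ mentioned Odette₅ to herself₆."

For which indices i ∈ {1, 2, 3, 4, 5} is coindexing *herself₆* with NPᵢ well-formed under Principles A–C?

*herself* is an anaphor, so Principle A applies: it must be bound in its binding domain.
Binding domain of *herself₆*: the embedded TP, whose subject is Clara₄.
*Selin₁* does not c-command the anaphor → cannot bind it.
*[Selin₁'s agent]₂* c-commands the anaphor but is outside its binding domain → cannot satisfy Principle A.
*Tamar₃* c-commands the anaphor but is outside its binding domain → cannot satisfy Principle A.
*Clara₄* c-commands the anaphor within its binding domain → licit binder.
*Odette₅* c-commands the anaphor within its binding domain → licit binder.

{4, 5}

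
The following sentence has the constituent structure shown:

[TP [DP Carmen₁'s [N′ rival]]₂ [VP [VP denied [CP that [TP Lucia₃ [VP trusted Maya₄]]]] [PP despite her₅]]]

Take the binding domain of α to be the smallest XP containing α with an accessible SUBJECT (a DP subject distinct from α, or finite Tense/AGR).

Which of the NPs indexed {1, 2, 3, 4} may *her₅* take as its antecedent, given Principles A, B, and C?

*her* is a pronoun, so Principle B applies: it must be free in its binding domain.
Binding domain of *her₅*: the matrix TP, whose subject is [Carmen₁'s rival]₂.
*Carmen₁* and the pronoun do not c-command one another → neither Principle B nor Principle C is at stake; coindexation permitted.
*[Carmen₁'s rival]₂* c-commands the pronoun within its binding domain → coindexation would violate Principle B.
*Lucia₃* and the pronoun do not c-command one another → neither Principle B nor Principle C is at stake; coindexation permitted.
*Maya₄* and the pronoun do not c-command one another → neither Principle B nor Principle C is at stake; coindexation permitted.

{1, 3, 4}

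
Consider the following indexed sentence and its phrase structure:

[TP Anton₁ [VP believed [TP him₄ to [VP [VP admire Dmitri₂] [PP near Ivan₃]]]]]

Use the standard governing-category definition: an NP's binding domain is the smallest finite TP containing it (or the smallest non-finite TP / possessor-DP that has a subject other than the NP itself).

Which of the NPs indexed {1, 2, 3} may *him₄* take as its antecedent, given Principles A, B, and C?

none

*him* is a pronoun, so Principle B applies: it must be free in its binding domain.
Binding domain of *him₄*: the matrix TP, whose subject is Anton₁.
*Anton₁* c-commands the pronoun within its binding domain → coindexation would violate Principle B.
*Dmitri₂*: the pronoun c-commands this R-expression → coindexation would violate Principle C on *Dmitri₂*.
*Ivan₃*: the pronoun c-commands this R-expression → coindexation would violate Principle C on *Ivan₃*.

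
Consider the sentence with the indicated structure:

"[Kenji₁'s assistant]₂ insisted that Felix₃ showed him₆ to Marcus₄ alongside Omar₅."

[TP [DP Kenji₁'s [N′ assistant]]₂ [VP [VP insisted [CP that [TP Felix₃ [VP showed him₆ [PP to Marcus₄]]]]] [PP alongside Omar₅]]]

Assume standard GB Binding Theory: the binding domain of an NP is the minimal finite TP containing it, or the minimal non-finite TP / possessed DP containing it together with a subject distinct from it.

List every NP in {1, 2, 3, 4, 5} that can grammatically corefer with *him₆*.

*him* is a pronoun, so Principle B applies: it must be free in its binding domain.
Binding domain of *him₆*: the embedded TP, whose subject is Felix₃.
*Kenji₁* and the pronoun do not c-command one another → neither Principle B nor Principle C is at stake; coindexation permitted.
*[Kenji₁'s assistant]₂* c-commands the pronoun but from outside its binding domain, and is not c-commanded by it → coindexation permitted.
*Felix₃* c-commands the pronoun within its binding domain → coindexation would violate Principle B.
*Marcus₄*: the pronoun c-commands this R-expression → coindexation would violate Principle C on *Marcus₄*.
*Omar₅* and the pronoun do not c-command one another → neither Principle B nor Principle C is at stake; coindexation permitted.

{1, 2, 5}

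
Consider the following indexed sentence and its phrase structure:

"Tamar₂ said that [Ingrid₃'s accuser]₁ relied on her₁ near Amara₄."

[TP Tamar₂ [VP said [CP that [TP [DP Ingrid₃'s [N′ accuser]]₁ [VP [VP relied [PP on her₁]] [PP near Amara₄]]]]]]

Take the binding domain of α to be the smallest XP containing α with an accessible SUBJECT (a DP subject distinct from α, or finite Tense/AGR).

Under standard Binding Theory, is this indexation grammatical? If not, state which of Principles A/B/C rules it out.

Principle B

The two coindexed NPs are *[Ingrid₃'s accuser]₁* and *her₁*.
*her₁* is a pronoun. Its binding domain is the embedded TP, whose subject is [Ingrid₃'s accuser]₁.
*[Ingrid₃'s accuser]₁* c-commands it within that domain and carries the same index.
The pronoun is locally bound → Principle B violation.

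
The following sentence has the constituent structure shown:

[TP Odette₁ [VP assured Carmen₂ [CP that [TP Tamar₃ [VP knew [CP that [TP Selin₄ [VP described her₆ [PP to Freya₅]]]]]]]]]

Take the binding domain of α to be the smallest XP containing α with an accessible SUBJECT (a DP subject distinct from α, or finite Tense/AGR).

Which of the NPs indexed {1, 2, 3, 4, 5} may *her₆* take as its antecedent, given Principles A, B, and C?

{1, 2, 3}

*her* is a pronoun, so Principle B applies: it must be free in its binding domain.
Binding domain of *her₆*: the embedded TP, whose subject is Selin₄.
*Odette₁* c-commands the pronoun but from outside its binding domain, and is not c-commanded by it → coindexation permitted.
*Carmen₂* c-commands the pronoun but from outside its binding domain, and is not c-commanded by it → coindexation permitted.
*Tamar₃* c-commands the pronoun but from outside its binding domain, and is not c-commanded by it → coindexation permitted.
*Selin₄* c-commands the pronoun within its binding domain → coindexation would violate Principle B.
*Freya₅*: the pronoun c-commands this R-expression → coindexation would violate Principle C on *Freya₅*.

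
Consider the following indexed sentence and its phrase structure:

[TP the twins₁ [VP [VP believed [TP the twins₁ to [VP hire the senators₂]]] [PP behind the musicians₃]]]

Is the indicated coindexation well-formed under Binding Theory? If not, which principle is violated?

The two coindexed NPs are *the twins₁* (the lower occurrence) and *the twins₁* (the higher occurrence).
*the twins₁* (the lower occurrence) is an R-expression. Principle C requires it to be free everywhere.
*the twins₁* (the higher occurrence) c-commands it and carries the same index.
The R-expression is bound → Principle C violation.

Principle C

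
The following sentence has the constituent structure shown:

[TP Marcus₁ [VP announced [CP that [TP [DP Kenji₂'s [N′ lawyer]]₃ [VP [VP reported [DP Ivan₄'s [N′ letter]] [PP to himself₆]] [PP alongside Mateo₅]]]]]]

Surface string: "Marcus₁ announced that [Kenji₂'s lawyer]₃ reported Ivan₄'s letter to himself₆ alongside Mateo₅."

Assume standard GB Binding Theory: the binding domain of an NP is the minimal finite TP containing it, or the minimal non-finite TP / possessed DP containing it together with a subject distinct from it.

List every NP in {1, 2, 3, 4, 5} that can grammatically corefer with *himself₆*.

*himself* is an anaphor, so Principle A applies: it must be bound in its binding domain.
Binding domain of *himself₆*: the embedded TP, whose subject is [Kenji₂'s lawyer]₃.
*Marcus₁* c-commands the anaphor but is outside its binding domain → cannot satisfy Principle A.
*Kenji₂* does not c-command the anaphor → cannot bind it.
*[Kenji₂'s lawyer]₃* c-commands the anaphor within its binding domain → licit binder.
*Ivan₄* does not c-command the anaphor → cannot bind it.
*Mateo₅* does not c-command the anaphor → cannot bind it.

{3}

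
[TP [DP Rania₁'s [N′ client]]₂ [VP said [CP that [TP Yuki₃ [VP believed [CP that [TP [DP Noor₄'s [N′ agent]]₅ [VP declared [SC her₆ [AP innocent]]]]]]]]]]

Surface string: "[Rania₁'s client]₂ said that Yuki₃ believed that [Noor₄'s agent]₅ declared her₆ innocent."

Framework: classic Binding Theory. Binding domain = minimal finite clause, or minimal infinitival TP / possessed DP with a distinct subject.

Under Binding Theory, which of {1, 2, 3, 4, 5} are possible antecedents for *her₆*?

*her* is a pronoun, so Principle B applies: it must be free in its binding domain.
Binding domain of *her₆*: the embedded TP, whose subject is [Noor₄'s agent]₅.
*Rania₁* and the pronoun do not c-command one another → neither Principle B nor Principle C is at stake; coindexation permitted.
*[Rania₁'s client]₂* c-commands the pronoun but from outside its binding domain, and is not c-commanded by it → coindexation permitted.
*Yuki₃* c-commands the pronoun but from outside its binding domain, and is not c-commanded by it → coindexation permitted.
*Noor₄* and the pronoun do not c-command one another → neither Principle B nor Principle C is at stake; coindexation permitted.
*[Noor₄'s agent]₅* c-commands the pronoun within its binding domain → coindexation would violate Principle B.

{1, 2, 3, 4}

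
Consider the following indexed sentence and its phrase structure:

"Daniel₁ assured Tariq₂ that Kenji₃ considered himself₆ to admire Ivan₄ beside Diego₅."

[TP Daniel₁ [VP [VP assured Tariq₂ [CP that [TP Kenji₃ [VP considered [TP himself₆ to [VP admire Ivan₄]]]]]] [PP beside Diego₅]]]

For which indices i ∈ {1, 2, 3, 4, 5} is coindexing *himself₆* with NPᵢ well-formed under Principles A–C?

{3}

*himself* is an anaphor, so Principle A applies: it must be bound in its binding domain.
Binding domain of *himself₆*: the embedded TP, whose subject is Kenji₃.
*Daniel₁* c-commands the anaphor but is outside its binding domain → cannot satisfy Principle A.
*Tariq₂* c-commands the anaphor but is outside its binding domain → cannot satisfy Principle A.
*Kenji₃* c-commands the anaphor within its binding domain → licit binder.
*Ivan₄* does not c-command the anaphor → cannot bind it.
*Diego₅* does not c-command the anaphor → cannot bind it.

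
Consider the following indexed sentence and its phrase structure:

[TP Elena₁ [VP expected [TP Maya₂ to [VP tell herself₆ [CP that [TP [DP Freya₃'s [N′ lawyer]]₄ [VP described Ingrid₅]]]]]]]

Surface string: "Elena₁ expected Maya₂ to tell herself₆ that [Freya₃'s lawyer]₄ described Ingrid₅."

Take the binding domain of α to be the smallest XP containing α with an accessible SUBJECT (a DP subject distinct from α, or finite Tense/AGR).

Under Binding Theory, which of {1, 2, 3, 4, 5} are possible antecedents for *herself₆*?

{2}

*herself* is an anaphor, so Principle A applies: it must be bound in its binding domain.
Binding domain of *herself₆*: the embedded TP, whose subject is Maya₂.
*Elena₁* c-commands the anaphor but is outside its binding domain → cannot satisfy Principle A.
*Maya₂* c-commands the anaphor within its binding domain → licit binder.
*Freya₃* does not c-command the anaphor → cannot bind it.
*[Freya₃'s lawyer]₄* does not c-command the anaphor → cannot bind it.
*Ingrid₅* does not c-command the anaphor → cannot bind it.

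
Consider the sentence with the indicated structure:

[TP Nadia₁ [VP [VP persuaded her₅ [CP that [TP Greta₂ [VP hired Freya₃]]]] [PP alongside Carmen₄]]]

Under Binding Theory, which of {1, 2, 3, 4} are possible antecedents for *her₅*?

{4}

*her* is a pronoun, so Principle B applies: it must be free in its binding domain.
Binding domain of *her₅*: the matrix TP, whose subject is Nadia₁.
*Nadia₁* c-commands the pronoun within its binding domain → coindexation would violate Principle B.
*Greta₂*: the pronoun c-commands this R-expression → coindexation would violate Principle C on *Greta₂*.
*Freya₃*: the pronoun c-commands this R-expression → coindexation would violate Principle C on *Freya₃*.
*Carmen₄* and the pronoun do not c-command one another → neither Principle B nor Principle C is at stake; coindexation permitted.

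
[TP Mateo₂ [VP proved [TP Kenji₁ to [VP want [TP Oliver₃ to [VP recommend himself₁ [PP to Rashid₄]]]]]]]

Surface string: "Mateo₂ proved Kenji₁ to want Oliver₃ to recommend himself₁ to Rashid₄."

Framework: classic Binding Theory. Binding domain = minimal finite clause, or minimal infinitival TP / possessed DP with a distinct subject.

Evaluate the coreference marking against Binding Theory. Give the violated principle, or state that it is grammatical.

Principle A

The two coindexed NPs are *Kenji₁* and *himself₁*.
*himself₁* is an anaphor. Principle A requires it to be bound within its binding domain — the embedded TP, whose subject is Oliver₃.
Within that domain it is c-commanded by *Oliver₃*, which does not share its index.
*Kenji₁* does c-command the anaphor, but from outside its binding domain.
The anaphor is unbound in its domain → Principle A violation.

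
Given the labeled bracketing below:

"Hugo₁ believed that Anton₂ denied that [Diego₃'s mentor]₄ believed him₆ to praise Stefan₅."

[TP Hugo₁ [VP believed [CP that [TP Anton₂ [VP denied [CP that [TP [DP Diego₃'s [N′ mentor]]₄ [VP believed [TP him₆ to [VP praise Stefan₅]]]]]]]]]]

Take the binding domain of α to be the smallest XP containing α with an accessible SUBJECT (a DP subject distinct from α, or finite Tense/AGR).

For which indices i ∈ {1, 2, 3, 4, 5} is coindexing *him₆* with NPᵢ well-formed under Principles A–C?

*him* is a pronoun, so Principle B applies: it must be free in its binding domain.
Binding domain of *him₆*: the embedded TP, whose subject is [Diego₃'s mentor]₄.
*Hugo₁* c-commands the pronoun but from outside its binding domain, and is not c-commanded by it → coindexation permitted.
*Anton₂* c-commands the pronoun but from outside its binding domain, and is not c-commanded by it → coindexation permitted.
*Diego₃* and the pronoun do not c-command one another → neither Principle B nor Principle C is at stake; coindexation permitted.
*[Diego₃'s mentor]₄* c-commands the pronoun within its binding domain → coindexation would violate Principle B.
*Stefan₅*: the pronoun c-commands this R-expression → coindexation would violate Principle C on *Stefan₅*.

{1, 2, 3}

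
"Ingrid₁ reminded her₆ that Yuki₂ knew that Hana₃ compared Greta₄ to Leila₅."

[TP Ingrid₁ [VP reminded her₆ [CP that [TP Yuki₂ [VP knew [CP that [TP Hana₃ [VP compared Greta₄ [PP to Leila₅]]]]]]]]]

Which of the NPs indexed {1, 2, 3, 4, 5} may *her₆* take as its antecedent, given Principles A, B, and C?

none

*her* is a pronoun, so Principle B applies: it must be free in its binding domain.
Binding domain of *her₆*: the matrix TP, whose subject is Ingrid₁.
*Ingrid₁* c-commands the pronoun within its binding domain → coindexation would violate Principle B.
*Yuki₂*: the pronoun c-commands this R-expression → coindexation would violate Principle C on *Yuki₂*.
*Hana₃*: the pronoun c-commands this R-expression → coindexation would violate Principle C on *Hana₃*.
*Greta₄*: the pronoun c-commands this R-expression → coindexation would violate Principle C on *Greta₄*.
*Leila₅*: the pronoun c-commands this R-expression → coindexation would violate Principle C on *Leila₅*.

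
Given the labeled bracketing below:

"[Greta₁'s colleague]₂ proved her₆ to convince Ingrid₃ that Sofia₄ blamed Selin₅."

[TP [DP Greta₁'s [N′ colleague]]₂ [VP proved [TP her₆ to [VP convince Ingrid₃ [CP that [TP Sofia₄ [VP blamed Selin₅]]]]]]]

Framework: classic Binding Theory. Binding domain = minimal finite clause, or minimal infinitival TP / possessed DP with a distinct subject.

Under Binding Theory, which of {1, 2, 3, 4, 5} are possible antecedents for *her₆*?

{1}

*her* is a pronoun, so Principle B applies: it must be free in its binding domain.
Binding domain of *her₆*: the matrix TP, whose subject is [Greta₁'s colleague]₂.
*Greta₁* and the pronoun do not c-command one another → neither Principle B nor Principle C is at stake; coindexation permitted.
*[Greta₁'s colleague]₂* c-commands the pronoun within its binding domain → coindexation would violate Principle B.
*Ingrid₃*: the pronoun c-commands this R-expression → coindexation would violate Principle C on *Ingrid₃*.
*Sofia₄*: the pronoun c-commands this R-expression → coindexation would violate Principle C on *Sofia₄*.
*Selin₅*: the pronoun c-commands this R-expression → coindexation would violate Principle C on *Selin₅*.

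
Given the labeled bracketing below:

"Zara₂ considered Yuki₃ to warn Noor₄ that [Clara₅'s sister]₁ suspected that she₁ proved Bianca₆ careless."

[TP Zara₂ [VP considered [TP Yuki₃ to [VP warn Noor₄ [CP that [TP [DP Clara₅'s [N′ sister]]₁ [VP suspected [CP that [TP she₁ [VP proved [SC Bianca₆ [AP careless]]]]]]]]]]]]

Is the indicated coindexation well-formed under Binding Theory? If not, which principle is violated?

grammatical

The two coindexed NPs are *[Clara₅'s sister]₁* and *she₁*.
*she₁* is a pronoun; nothing c-commands it within its binding domain (the embedded TP.), so Principle B holds trivially.
*[Clara₅'s sister]₁* is an R-expression; *she₁* does not c-command it, and no other NP shares its index, so Principle C is satisfied.
All principles are respected.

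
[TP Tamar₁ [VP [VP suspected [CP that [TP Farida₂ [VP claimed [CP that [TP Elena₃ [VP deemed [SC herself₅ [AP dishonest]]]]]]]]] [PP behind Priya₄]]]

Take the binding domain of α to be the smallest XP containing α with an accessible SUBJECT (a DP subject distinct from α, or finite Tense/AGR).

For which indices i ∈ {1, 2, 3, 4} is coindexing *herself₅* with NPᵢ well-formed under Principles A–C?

{3}

*herself* is an anaphor, so Principle A applies: it must be bound in its binding domain.
Binding domain of *herself₅*: the embedded TP, whose subject is Elena₃.
*Tamar₁* c-commands the anaphor but is outside its binding domain → cannot satisfy Principle A.
*Farida₂* c-commands the anaphor but is outside its binding domain → cannot satisfy Principle A.
*Elena₃* c-commands the anaphor within its binding domain → licit binder.
*Priya₄* does not c-command the anaphor → cannot bind it.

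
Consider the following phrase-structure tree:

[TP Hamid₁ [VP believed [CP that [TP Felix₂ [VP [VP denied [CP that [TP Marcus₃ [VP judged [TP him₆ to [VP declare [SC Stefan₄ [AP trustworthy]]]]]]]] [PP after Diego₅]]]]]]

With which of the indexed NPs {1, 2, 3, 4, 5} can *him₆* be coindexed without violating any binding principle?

*him* is a pronoun, so Principle B applies: it must be free in its binding domain.
Binding domain of *him₆*: the embedded TP, whose subject is Marcus₃.
*Hamid₁* c-commands the pronoun but from outside its binding domain, and is not c-commanded by it → coindexation permitted.
*Felix₂* c-commands the pronoun but from outside its binding domain, and is not c-commanded by it → coindexation permitted.
*Marcus₃* c-commands the pronoun within its binding domain → coindexation would violate Principle B.
*Stefan₄*: the pronoun c-commands this R-expression → coindexation would violate Principle C on *Stefan₄*.
*Diego₅* and the pronoun do not c-command one another → neither Principle B nor Principle C is at stake; coindexation permitted.

{1, 2, 5}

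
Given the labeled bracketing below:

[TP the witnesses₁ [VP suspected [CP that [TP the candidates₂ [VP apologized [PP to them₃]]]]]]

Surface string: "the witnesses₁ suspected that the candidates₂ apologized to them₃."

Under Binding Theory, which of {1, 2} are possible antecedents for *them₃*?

{1}

*them* is a pronoun, so Principle B applies: it must be free in its binding domain.
Binding domain of *them₃*: the embedded TP, whose subject is the candidates₂.
*the witnesses₁* c-commands the pronoun but from outside its binding domain, and is not c-commanded by it → coindexation permitted.
*the candidates₂* c-commands the pronoun within its binding domain → coindexation would violate Principle B.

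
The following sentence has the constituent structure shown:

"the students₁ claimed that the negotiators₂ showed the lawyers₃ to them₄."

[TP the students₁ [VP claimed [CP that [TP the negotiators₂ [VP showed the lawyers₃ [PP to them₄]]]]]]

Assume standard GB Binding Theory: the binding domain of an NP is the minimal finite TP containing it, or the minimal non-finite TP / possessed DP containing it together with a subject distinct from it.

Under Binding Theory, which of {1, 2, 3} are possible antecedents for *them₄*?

{1}

*them* is a pronoun, so Principle B applies: it must be free in its binding domain.
Binding domain of *them₄*: the embedded TP, whose subject is the negotiators₂.
*the students₁* c-commands the pronoun but from outside its binding domain, and is not c-commanded by it → coindexation permitted.
*the negotiators₂* c-commands the pronoun within its binding domain → coindexation would violate Principle B.
*the lawyers₃* c-commands the pronoun within its binding domain → coindexation would violate Principle B.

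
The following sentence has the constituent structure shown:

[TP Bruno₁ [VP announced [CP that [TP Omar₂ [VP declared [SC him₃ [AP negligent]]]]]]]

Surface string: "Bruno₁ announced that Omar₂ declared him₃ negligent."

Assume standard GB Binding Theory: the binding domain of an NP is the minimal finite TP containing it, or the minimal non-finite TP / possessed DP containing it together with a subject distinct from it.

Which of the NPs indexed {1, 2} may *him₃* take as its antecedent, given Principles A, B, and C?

{1}

*him* is a pronoun, so Principle B applies: it must be free in its binding domain.
Binding domain of *him₃*: the embedded TP, whose subject is Omar₂.
*Bruno₁* c-commands the pronoun but from outside its binding domain, and is not c-commanded by it → coindexation permitted.
*Omar₂* c-commands the pronoun within its binding domain → coindexation would violate Principle B.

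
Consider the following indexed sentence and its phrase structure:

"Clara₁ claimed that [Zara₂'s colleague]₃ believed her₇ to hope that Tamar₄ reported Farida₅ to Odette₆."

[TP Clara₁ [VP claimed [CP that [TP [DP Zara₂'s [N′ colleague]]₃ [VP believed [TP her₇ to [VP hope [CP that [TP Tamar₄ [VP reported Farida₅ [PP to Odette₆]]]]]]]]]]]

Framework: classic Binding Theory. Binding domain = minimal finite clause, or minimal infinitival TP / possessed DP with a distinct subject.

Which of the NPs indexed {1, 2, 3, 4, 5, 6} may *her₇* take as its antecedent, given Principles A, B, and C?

{1, 2}

*her* is a pronoun, so Principle B applies: it must be free in its binding domain.
Binding domain of *her₇*: the embedded TP, whose subject is [Zara₂'s colleague]₃.
*Clara₁* c-commands the pronoun but from outside its binding domain, and is not c-commanded by it → coindexation permitted.
*Zara₂* and the pronoun do not c-command one another → neither Principle B nor Principle C is at stake; coindexation permitted.
*[Zara₂'s colleague]₃* c-commands the pronoun within its binding domain → coindexation would violate Principle B.
*Tamar₄*: the pronoun c-commands this R-expression → coindexation would violate Principle C on *Tamar₄*.
*Farida₅*: the pronoun c-commands this R-expression → coindexation would violate Principle C on *Farida₅*.
*Odette₆*: the pronoun c-commands this R-expression → coindexation would violate Principle C on *Odette₆*.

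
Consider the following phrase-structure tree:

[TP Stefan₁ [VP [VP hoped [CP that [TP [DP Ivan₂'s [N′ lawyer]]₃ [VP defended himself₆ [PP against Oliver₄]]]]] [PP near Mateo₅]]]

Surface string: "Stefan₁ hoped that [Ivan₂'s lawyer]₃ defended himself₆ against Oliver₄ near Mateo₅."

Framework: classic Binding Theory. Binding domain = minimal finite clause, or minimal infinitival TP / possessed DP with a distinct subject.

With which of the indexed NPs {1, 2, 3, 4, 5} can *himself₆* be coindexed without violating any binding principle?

*himself* is an anaphor, so Principle A applies: it must be bound in its binding domain.
Binding domain of *himself₆*: the embedded TP, whose subject is [Ivan₂'s lawyer]₃.
*Stefan₁* c-commands the anaphor but is outside its binding domain → cannot satisfy Principle A.
*Ivan₂* does not c-command the anaphor → cannot bind it.
*[Ivan₂'s lawyer]₃* c-commands the anaphor within its binding domain → licit binder.
*Oliver₄* does not c-command the anaphor → cannot bind it.
*Mateo₅* does not c-command the anaphor → cannot bind it.

{3}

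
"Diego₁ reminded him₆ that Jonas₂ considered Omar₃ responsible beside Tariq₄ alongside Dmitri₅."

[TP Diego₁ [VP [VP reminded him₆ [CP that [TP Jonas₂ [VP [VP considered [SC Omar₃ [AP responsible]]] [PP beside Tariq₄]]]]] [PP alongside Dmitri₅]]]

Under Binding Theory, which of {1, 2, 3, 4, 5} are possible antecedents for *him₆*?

*him* is a pronoun, so Principle B applies: it must be free in its binding domain.
Binding domain of *him₆*: the matrix TP, whose subject is Diego₁.
*Diego₁* c-commands the pronoun within its binding domain → coindexation would violate Principle B.
*Jonas₂*: the pronoun c-commands this R-expression → coindexation would violate Principle C on *Jonas₂*.
*Omar₃*: the pronoun c-commands this R-expression → coindexation would violate Principle C on *Omar₃*.
*Tariq₄*: the pronoun c-commands this R-expression → coindexation would violate Principle C on *Tariq₄*.
*Dmitri₅* and the pronoun do not c-command one another → neither Principle B nor Principle C is at stake; coindexation permitted.

{5}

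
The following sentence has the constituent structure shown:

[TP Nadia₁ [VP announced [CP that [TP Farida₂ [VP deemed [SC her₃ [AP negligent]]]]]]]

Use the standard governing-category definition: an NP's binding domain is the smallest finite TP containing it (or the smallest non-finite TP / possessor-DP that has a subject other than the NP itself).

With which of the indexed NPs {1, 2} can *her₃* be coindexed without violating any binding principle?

*her* is a pronoun, so Principle B applies: it must be free in its binding domain.
Binding domain of *her₃*: the embedded TP, whose subject is Farida₂.
*Nadia₁* c-commands the pronoun but from outside its binding domain, and is not c-commanded by it → coindexation permitted.
*Farida₂* c-commands the pronoun within its binding domain → coindexation would violate Principle B.

{1}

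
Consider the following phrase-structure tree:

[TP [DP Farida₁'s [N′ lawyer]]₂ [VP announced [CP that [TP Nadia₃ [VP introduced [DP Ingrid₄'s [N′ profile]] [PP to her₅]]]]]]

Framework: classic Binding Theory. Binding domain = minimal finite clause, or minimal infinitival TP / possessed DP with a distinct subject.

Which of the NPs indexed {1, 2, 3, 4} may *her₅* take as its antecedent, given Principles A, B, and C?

{1, 2, 4}

*her* is a pronoun, so Principle B applies: it must be free in its binding domain.
Binding domain of *her₅*: the embedded TP, whose subject is Nadia₃.
*Farida₁* and the pronoun do not c-command one another → neither Principle B nor Principle C is at stake; coindexation permitted.
*[Farida₁'s lawyer]₂* c-commands the pronoun but from outside its binding domain, and is not c-commanded by it → coindexation permitted.
*Nadia₃* c-commands the pronoun within its binding domain → coindexation would violate Principle B.
*Ingrid₄* and the pronoun do not c-command one another → neither Principle B nor Principle C is at stake; coindexation permitted.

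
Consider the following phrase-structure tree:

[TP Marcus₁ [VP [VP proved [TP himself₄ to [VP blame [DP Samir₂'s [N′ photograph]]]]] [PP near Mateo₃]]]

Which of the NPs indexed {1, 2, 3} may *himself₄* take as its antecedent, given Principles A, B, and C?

*himself* is an anaphor, so Principle A applies: it must be bound in its binding domain.
Binding domain of *himself₄*: the matrix TP, whose subject is Marcus₁.
*Marcus₁* c-commands the anaphor within its binding domain → licit binder.
*Samir₂* does not c-command the anaphor → cannot bind it.
*Mateo₃* does not c-command the anaphor → cannot bind it.

{1}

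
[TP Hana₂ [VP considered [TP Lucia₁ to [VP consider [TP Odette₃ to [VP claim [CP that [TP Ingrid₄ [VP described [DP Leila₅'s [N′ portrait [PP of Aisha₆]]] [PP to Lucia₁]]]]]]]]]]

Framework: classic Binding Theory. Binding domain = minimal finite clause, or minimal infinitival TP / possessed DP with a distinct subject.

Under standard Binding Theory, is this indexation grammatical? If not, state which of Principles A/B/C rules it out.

The two coindexed NPs are *Lucia₁* (the higher occurrence) and *Lucia₁* (the lower occurrence).
*Lucia₁* (the lower occurrence) is an R-expression. Principle C requires it to be free everywhere.
*Lucia₁* (the higher occurrence) c-commands it and carries the same index.
The R-expression is bound → Principle C violation.

Principle C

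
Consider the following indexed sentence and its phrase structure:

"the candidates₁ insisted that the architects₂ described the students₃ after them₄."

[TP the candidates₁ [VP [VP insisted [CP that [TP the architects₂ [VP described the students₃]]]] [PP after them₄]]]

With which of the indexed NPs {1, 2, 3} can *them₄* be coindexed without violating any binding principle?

*them* is a pronoun, so Principle B applies: it must be free in its binding domain.
Binding domain of *them₄*: the matrix TP, whose subject is the candidates₁.
*the candidates₁* c-commands the pronoun within its binding domain → coindexation would violate Principle B.
*the architects₂* and the pronoun do not c-command one another → neither Principle B nor Principle C is at stake; coindexation permitted.
*the students₃* and the pronoun do not c-command one another → neither Principle B nor Principle C is at stake; coindexation permitted.

{2, 3}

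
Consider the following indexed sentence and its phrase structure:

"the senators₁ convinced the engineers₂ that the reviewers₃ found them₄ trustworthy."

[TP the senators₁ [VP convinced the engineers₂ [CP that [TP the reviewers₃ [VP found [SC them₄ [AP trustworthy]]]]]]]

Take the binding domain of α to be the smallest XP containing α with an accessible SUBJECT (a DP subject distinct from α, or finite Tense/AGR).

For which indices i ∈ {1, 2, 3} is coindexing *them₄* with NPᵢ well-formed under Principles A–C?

{1, 2}

*them* is a pronoun, so Principle B applies: it must be free in its binding domain.
Binding domain of *them₄*: the embedded TP, whose subject is the reviewers₃.
*the senators₁* c-commands the pronoun but from outside its binding domain, and is not c-commanded by it → coindexation permitted.
*the engineers₂* c-commands the pronoun but from outside its binding domain, and is not c-commanded by it → coindexation permitted.
*the reviewers₃* c-commands the pronoun within its binding domain → coindexation would violate Principle B.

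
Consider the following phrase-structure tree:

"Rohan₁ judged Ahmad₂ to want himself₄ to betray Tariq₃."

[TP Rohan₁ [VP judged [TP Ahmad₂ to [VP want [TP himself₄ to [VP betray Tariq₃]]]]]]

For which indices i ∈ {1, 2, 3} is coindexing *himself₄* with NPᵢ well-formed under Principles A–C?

{2}

*himself* is an anaphor, so Principle A applies: it must be bound in its binding domain.
Binding domain of *himself₄*: the embedded TP, whose subject is Ahmad₂.
*Rohan₁* c-commands the anaphor but is outside its binding domain → cannot satisfy Principle A.
*Ahmad₂* c-commands the anaphor within its binding domain → licit binder.
*Tariq₃* does not c-command the anaphor → cannot bind it.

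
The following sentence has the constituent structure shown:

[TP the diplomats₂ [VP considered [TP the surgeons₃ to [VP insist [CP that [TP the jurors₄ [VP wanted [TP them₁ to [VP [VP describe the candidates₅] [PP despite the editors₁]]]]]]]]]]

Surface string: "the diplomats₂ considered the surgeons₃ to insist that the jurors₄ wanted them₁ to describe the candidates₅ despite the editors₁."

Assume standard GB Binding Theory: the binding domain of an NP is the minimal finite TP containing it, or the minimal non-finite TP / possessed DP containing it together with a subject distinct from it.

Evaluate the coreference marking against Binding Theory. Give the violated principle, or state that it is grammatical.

Principle C

The two coindexed NPs are *them₁* and *the editors₁*.
*the editors₁* is an R-expression. Principle C requires it to be free everywhere.
*them₁* c-commands it and carries the same index.
The R-expression is bound → Principle C violation.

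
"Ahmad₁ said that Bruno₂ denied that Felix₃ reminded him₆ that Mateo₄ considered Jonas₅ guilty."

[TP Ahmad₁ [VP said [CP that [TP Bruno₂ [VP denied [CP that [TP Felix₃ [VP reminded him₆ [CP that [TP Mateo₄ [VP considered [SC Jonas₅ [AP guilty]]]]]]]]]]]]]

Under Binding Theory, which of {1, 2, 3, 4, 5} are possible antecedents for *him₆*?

{1, 2}

*him* is a pronoun, so Principle B applies: it must be free in its binding domain.
Binding domain of *him₆*: the embedded TP, whose subject is Felix₃.
*Ahmad₁* c-commands the pronoun but from outside its binding domain, and is not c-commanded by it → coindexation permitted.
*Bruno₂* c-commands the pronoun but from outside its binding domain, and is not c-commanded by it → coindexation permitted.
*Felix₃* c-commands the pronoun within its binding domain → coindexation would violate Principle B.
*Mateo₄*: the pronoun c-commands this R-expression → coindexation would violate Principle C on *Mateo₄*.
*Jonas₅*: the pronoun c-commands this R-expression → coindexation would violate Principle C on *Jonas₅*.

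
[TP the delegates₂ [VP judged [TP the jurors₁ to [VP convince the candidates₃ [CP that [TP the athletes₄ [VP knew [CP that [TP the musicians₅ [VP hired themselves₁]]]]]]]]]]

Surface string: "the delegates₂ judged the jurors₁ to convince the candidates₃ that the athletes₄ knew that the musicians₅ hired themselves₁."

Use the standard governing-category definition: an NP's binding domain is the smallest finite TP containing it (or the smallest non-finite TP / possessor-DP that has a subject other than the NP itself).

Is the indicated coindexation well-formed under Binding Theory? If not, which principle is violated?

Principle A

The two coindexed NPs are *the jurors₁* and *themselves₁*.
*themselves₁* is an anaphor. Principle A requires it to be bound within its binding domain — the embedded TP, whose subject is the musicians₅.
Within that domain it is c-commanded by *the musicians₅*, which does not share its index.
*the jurors₁* does c-command the anaphor, but from outside its binding domain.
The anaphor is unbound in its domain → Principle A violation.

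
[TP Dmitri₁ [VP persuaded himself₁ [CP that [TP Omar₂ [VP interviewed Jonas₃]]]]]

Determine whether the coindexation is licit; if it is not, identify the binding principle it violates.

The two coindexed NPs are *Dmitri₁* and *himself₁*.
*himself₁* is an anaphor; its binding domain is the matrix TP, whose subject is Dmitri₁. *Dmitri₁* c-commands it within that domain and shares its index, so Principle A is satisfied.
*Dmitri₁* is an R-expression; *himself₁* does not c-command it, and no other NP shares its index, so Principle C is satisfied.
All principles are respected.

grammatical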